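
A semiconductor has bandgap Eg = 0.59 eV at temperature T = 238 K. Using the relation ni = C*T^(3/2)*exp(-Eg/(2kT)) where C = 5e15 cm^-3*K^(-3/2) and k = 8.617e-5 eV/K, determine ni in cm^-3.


Step 1: Compute kT = 8.617e-5 * 238 = 0.02050846 eV
Step 2: Exponent = -Eg/(2kT) = -0.59/(2*0.02050846) = -14.38431
Step 3: T^(3/2) = 238^1.5 = 3671.69
Step 4: ni = 5e15 * 3671.69 * exp(-14.38431) = 1.04e+13 cm^-3

1.04e+13


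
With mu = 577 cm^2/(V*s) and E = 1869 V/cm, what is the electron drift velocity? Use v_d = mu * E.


Step 1: v_d = mu * E
Step 2: v_d = 577 * 1869 = 1078413
Step 3: v_d = 1.08e+06 cm/s

1.08e+06


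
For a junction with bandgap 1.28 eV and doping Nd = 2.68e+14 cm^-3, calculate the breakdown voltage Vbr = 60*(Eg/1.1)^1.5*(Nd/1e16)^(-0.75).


Step 1: Eg/1.1 = 1.28/1.1 = 1.163636
Step 2: (Eg/1.1)^1.5 = 1.163636^1.5 = 1.255237
Step 3: (Nd/1e16)^(-0.75) = (0.0268)^(-0.75) = 15.097287
Step 4: Vbr = 60 * 1.255237 * 15.097287 = 1137.0 V

1137.0


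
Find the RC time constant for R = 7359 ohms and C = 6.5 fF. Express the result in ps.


Step 1: tau = R * C
Step 2: tau = 7359 * 6.5 fF = 7359 * 6.5e-15 F
Step 3: tau = 4.78335e-11 s = 47.8335 ps

47.8335


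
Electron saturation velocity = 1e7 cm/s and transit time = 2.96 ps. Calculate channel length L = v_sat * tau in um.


Step 1: tau in seconds = 2.96 ps * 1e-12 = 2.9600e-12 s
Step 2: L = v_sat * tau = 1e7 * 2.9600e-12 = 2.9600e-05 cm
Step 3: L in um = 2.9600e-05 * 1e4 = 0.296 um

0.296


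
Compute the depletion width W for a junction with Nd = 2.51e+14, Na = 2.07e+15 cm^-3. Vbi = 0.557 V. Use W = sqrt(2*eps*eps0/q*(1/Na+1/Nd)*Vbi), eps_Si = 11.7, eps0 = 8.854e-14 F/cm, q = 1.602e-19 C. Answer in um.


Step 1: 1/Na + 1/Nd = 1/2.07e+15 + 1/2.51e+14 = 4.46716e-15
Step 2: 2*eps*eps0/q = 2*11.7*8.854e-14/1.602e-19 = 1.293281e+07
Step 3: W^2 = 1.293281e+07 * 4.46716e-15 * 0.557 = 3.21795e-08
Step 4: W = sqrt(3.21795e-08) = 1.794e-04 cm = 1.794 um

1.794


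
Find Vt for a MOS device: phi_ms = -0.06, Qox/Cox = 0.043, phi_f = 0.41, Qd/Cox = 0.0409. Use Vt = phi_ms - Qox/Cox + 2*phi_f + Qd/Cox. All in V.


Step 1: Vt = phi_ms - Qox/Cox + 2*phi_f + Qd/Cox
Step 2: Vt = -0.06 - 0.043 + 2*0.41 + 0.0409
Step 3: Vt = -0.06 - 0.043 + 0.82 + 0.0409
Step 4: Vt = 0.7579 V

0.7579


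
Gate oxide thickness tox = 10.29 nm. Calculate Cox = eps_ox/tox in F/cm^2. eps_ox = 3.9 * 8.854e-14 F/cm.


Step 1: eps_ox = 3.9 * 8.854e-14 = 3.45306e-13 F/cm
Step 2: tox in cm = 10.29 nm * 1e-7 = 1.0290e-06 cm
Step 3: Cox = 3.45306e-13 / 1.0290e-06 = 3.36e-07 F/cm^2

3.36e-07


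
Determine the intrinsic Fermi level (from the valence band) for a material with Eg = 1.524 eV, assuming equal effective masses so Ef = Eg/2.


Step 1: For an intrinsic semiconductor, the Fermi level sits at midgap.
Step 2: Ef = Eg / 2 = 1.524 / 2 = 0.762 eV

0.762


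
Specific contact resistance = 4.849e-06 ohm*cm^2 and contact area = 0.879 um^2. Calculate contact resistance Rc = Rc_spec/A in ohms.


Step 1: Convert area to cm^2: 0.879 um^2 = 8.7900e-09 cm^2
Step 2: Rc = Rc_spec / A = 4.849e-06 / 8.7900e-09
Step 3: Rc = 5.52e+02 ohms

5.52e+02


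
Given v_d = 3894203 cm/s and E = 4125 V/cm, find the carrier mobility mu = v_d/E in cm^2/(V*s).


Step 1: mu = v_d / E
Step 2: mu = 3894203 / 4125
Step 3: mu = 944.05 cm^2/(V*s)

944.05


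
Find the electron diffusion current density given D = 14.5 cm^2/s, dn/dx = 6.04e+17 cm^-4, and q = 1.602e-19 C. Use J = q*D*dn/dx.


Step 1: J = q * D * (dn/dx)
Step 2: J = 1.602e-19 * 14.5 * 6.04e+17
Step 3: J = 1.40e+00 A/cm^2

1.40e+00


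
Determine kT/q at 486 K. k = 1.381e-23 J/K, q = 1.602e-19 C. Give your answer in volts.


Step 1: kT = 1.381e-23 * 486 = 6.71166e-21 J
Step 2: Vt = kT/q = 6.71166e-21 / 1.602e-19
Step 3: Vt = 0.0419 V

0.0419


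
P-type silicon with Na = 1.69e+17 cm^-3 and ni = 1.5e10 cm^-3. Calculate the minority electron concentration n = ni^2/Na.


Step 1: Majority hole concentration p ≈ Na = 1.69e+17 cm^-3
Step 2: n = ni^2 / Na = (1.5e10)^2 / 1.69e+17
Step 3: n = 1.33e+03 cm^-3

1.33e+03


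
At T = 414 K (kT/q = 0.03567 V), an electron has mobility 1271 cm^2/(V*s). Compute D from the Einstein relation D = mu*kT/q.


Step 1: D = mu * (kT/q)
Step 2: D = 1271 * 0.03567
Step 3: D = 45.34 cm^2/s

45.34


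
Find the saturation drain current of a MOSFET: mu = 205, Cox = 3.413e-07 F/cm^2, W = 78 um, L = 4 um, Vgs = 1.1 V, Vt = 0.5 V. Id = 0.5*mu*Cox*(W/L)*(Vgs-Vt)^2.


Step 1: Overdrive voltage Vov = Vgs - Vt = 1.1 - 0.5 = 0.6 V
Step 2: W/L = 78/4 = 19.5
Step 3: Id = 0.5 * 205 * 3.413e-07 * 19.5 * 0.6^2
Step 4: Id = 2.46e-04 A

2.46e-04


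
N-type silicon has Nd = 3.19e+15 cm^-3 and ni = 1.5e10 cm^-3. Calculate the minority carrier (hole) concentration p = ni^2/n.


Step 1: Since Nd >> ni, n ≈ Nd = 3.19e+15 cm^-3
Step 2: p = ni^2 / n = (1.5e10)^2 / 3.19e+15
Step 3: p = 2.25e20 / 3.19e+15 = 7.05e+04 cm^-3

7.05e+04


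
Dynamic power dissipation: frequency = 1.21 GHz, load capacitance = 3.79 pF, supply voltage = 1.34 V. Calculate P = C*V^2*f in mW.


Step 1: V^2 = 1.34^2 = 1.7956 V^2
Step 2: P = C*V^2*f = 3.79e-12 F * 1.7956 * 1.21e9 Hz
Step 3: P = 8.23444204e-03 W
Step 4: P = 8.234 mW

8.234


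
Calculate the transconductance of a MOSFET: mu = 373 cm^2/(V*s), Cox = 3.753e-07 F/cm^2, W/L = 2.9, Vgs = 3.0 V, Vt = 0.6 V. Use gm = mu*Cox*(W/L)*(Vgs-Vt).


Step 1: Vov = Vgs - Vt = 3.0 - 0.6 = 2.4 V
Step 2: gm = mu * Cox * (W/L) * Vov
Step 3: gm = 373 * 3.753e-07 * 2.9 * 2.4 = 9.74e-04 S

9.74e-04


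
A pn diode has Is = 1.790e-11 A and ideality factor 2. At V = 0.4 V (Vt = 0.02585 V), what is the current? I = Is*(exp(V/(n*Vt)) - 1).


Step 1: V/(n*Vt) = 0.4/(2*0.02585) = 7.7369
Step 2: exp(7.7369) = 2.2914e+03
Step 3: I = 1.790e-11 * (2.2914e+03 - 1) = 4.10e-08 A

4.10e-08


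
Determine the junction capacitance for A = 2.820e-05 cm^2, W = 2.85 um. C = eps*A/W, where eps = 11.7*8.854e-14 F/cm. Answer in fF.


Step 1: eps_Si = 11.7 * 8.854e-14 = 1.035918e-12 F/cm
Step 2: W in cm = 2.85 * 1e-4 = 2.85e-04 cm
Step 3: C = 1.035918e-12 * 2.820e-05 / 2.85e-04 = 1.025014e-13 F
Step 4: C = 102.5 fF

102.5


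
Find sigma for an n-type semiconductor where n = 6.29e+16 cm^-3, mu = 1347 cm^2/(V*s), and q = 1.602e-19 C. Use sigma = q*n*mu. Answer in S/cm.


Step 1: sigma = q * n * mu
Step 2: sigma = 1.602e-19 * 6.29e+16 * 1347
Step 3: sigma = 1.357e+01 S/cm

1.357e+01


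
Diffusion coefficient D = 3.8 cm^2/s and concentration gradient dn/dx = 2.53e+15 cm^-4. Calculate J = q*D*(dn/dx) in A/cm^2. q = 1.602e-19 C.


Step 1: J = q * D * (dn/dx)
Step 2: J = 1.602e-19 * 3.8 * 2.53e+15
Step 3: J = 1.54e-03 A/cm^2

1.54e-03


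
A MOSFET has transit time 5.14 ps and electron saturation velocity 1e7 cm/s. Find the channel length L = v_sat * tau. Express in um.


Step 1: tau in seconds = 5.14 ps * 1e-12 = 5.1400e-12 s
Step 2: L = v_sat * tau = 1e7 * 5.1400e-12 = 5.1400e-05 cm
Step 3: L in um = 5.1400e-05 * 1e4 = 0.514 um

0.514


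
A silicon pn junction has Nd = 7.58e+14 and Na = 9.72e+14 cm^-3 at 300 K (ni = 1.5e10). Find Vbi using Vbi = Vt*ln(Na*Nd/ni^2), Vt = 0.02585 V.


Step 1: Compute Na*Nd/ni^2 = 9.72e+14 * 7.58e+14 / (1.5e10)^2 = 3.2746e+09
Step 2: ln(3.2746e+09) = 21.9095
Step 3: Vbi = 0.02585 * 21.9095 = 0.566 V

0.566


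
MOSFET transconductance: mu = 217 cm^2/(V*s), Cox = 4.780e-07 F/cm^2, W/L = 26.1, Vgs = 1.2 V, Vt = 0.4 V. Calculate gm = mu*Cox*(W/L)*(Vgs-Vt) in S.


Step 1: Vov = Vgs - Vt = 1.2 - 0.4 = 0.8 V
Step 2: gm = mu * Cox * (W/L) * Vov
Step 3: gm = 217 * 4.780e-07 * 26.1 * 0.8 = 2.17e-03 S

2.17e-03


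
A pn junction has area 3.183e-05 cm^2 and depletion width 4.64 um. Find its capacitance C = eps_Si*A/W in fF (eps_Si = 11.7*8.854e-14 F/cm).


Step 1: eps_Si = 11.7 * 8.854e-14 = 1.035918e-12 F/cm
Step 2: W in cm = 4.64 * 1e-4 = 4.64e-04 cm
Step 3: C = 1.035918e-12 * 3.183e-05 / 4.64e-04 = 7.106308e-14 F
Step 4: C = 71.06 fF

71.06


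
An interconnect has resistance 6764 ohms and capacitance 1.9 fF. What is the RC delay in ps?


Step 1: tau = R * C
Step 2: tau = 6764 * 1.9 fF = 6764 * 1.9e-15 F
Step 3: tau = 1.28516e-11 s = 12.8516 ps

12.8516


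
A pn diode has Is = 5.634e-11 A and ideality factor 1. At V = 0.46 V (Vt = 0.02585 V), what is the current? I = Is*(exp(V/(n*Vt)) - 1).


Step 1: V/(n*Vt) = 0.46/(1*0.02585) = 17.7950
Step 2: exp(17.7950) = 5.3490e+07
Step 3: I = 5.634e-11 * (5.3490e+07 - 1) = 3.01e-03 A

3.01e-03


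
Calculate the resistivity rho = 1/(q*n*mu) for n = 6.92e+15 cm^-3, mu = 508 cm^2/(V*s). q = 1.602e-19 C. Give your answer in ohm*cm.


Step 1: sigma = q * n * mu = 1.602e-19 * 6.92e+15 * 508 = 5.63161e-01 S/cm
Step 2: rho = 1 / sigma = 1 / 5.63161e-01 = 1.776 ohm*cm

1.776


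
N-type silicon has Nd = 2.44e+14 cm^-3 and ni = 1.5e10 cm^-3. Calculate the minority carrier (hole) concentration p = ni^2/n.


Step 1: Since Nd >> ni, n ≈ Nd = 2.44e+14 cm^-3
Step 2: p = ni^2 / n = (1.5e10)^2 / 2.44e+14
Step 3: p = 2.25e20 / 2.44e+14 = 9.22e+05 cm^-3

9.22e+05


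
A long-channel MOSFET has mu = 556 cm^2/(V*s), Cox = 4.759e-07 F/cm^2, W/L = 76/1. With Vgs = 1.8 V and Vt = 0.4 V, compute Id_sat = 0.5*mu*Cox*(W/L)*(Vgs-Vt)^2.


Step 1: Overdrive voltage Vov = Vgs - Vt = 1.8 - 0.4 = 1.4 V
Step 2: W/L = 76/1 = 76
Step 3: Id = 0.5 * 556 * 4.759e-07 * 76 * 1.4^2
Step 4: Id = 1.97e-02 A

1.97e-02


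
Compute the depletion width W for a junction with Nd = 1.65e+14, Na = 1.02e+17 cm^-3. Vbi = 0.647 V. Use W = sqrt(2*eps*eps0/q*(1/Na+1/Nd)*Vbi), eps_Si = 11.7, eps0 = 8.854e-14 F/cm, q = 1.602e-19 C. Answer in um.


Step 1: 1/Na + 1/Nd = 1/1.02e+17 + 1/1.65e+14 = 6.07041e-15
Step 2: 2*eps*eps0/q = 2*11.7*8.854e-14/1.602e-19 = 1.293281e+07
Step 3: W^2 = 1.293281e+07 * 6.07041e-15 * 0.647 = 5.07943e-08
Step 4: W = sqrt(5.07943e-08) = 2.254e-04 cm = 2.254 um

2.254


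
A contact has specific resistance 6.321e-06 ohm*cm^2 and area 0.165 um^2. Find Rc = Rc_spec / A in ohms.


Step 1: Convert area to cm^2: 0.165 um^2 = 1.6500e-09 cm^2
Step 2: Rc = Rc_spec / A = 6.321e-06 / 1.6500e-09
Step 3: Rc = 3.83e+03 ohms

3.83e+03


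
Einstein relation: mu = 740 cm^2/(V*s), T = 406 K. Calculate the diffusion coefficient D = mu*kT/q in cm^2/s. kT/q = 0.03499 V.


Step 1: D = mu * (kT/q)
Step 2: D = 740 * 0.03499
Step 3: D = 25.89 cm^2/s

25.89


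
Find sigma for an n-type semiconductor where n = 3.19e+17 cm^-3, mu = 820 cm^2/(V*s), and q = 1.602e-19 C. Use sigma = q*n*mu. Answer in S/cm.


Step 1: sigma = q * n * mu
Step 2: sigma = 1.602e-19 * 3.19e+17 * 820
Step 3: sigma = 4.191e+01 S/cm

4.191e+01


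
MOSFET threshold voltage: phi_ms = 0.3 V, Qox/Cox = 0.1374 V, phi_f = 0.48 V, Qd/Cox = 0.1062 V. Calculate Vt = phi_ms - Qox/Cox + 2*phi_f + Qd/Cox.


Step 1: Vt = phi_ms - Qox/Cox + 2*phi_f + Qd/Cox
Step 2: Vt = 0.3 - 0.1374 + 2*0.48 + 0.1062
Step 3: Vt = 0.3 - 0.1374 + 0.96 + 0.1062
Step 4: Vt = 1.2288 V

1.2288


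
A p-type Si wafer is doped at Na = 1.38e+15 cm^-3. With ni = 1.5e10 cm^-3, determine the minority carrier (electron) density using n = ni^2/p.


Step 1: Majority hole concentration p ≈ Na = 1.38e+15 cm^-3
Step 2: n = ni^2 / Na = (1.5e10)^2 / 1.38e+15
Step 3: n = 1.63e+05 cm^-3

1.63e+05


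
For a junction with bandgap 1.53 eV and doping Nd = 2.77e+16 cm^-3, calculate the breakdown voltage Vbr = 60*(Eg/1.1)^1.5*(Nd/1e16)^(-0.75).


Step 1: Eg/1.1 = 1.53/1.1 = 1.390909
Step 2: (Eg/1.1)^1.5 = 1.390909^1.5 = 1.640394
Step 3: (Nd/1e16)^(-0.75) = (2.77)^(-0.75) = 0.465736
Step 4: Vbr = 60 * 1.640394 * 0.465736 = 45.8 V

45.8


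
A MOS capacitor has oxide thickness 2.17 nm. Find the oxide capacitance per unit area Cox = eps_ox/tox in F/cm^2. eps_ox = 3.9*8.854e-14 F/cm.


Step 1: eps_ox = 3.9 * 8.854e-14 = 3.45306e-13 F/cm
Step 2: tox in cm = 2.17 nm * 1e-7 = 2.1700e-07 cm
Step 3: Cox = 3.45306e-13 / 2.1700e-07 = 1.59e-06 F/cm^2

1.59e-06


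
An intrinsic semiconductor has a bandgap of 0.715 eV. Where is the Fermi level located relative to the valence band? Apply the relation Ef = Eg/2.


Step 1: For an intrinsic semiconductor, the Fermi level sits at midgap.
Step 2: Ef = Eg / 2 = 0.715 / 2 = 0.3575 eV

0.3575


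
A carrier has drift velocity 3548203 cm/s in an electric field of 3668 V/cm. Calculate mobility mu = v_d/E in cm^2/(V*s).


Step 1: mu = v_d / E
Step 2: mu = 3548203 / 3668
Step 3: mu = 967.34 cm^2/(V*s)

967.34


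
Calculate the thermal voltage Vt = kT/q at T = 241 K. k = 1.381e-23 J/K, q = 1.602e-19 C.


Step 1: kT = 1.381e-23 * 241 = 3.32821e-21 J
Step 2: Vt = kT/q = 3.32821e-21 / 1.602e-19
Step 3: Vt = 0.02078 V

0.02078


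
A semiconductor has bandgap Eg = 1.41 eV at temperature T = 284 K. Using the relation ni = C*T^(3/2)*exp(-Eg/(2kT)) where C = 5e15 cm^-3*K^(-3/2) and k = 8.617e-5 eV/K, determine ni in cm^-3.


Step 1: Compute kT = 8.617e-5 * 284 = 0.02447228 eV
Step 2: Exponent = -Eg/(2kT) = -1.41/(2*0.02447228) = -28.80810
Step 3: T^(3/2) = 284^1.5 = 4786.05
Step 4: ni = 5e15 * 4786.05 * exp(-28.80810) = 7.37e+06 cm^-3

7.37e+06


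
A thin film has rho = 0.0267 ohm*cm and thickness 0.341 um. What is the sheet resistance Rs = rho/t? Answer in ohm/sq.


Step 1: Convert thickness to cm: t = 0.341 um = 3.4100e-05 cm
Step 2: Rs = rho / t = 0.0267 / 3.4100e-05
Step 3: Rs = 783.0 ohm/sq

783.0


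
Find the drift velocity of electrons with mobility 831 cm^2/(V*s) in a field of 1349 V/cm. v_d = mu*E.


Step 1: v_d = mu * E
Step 2: v_d = 831 * 1349 = 1121019
Step 3: v_d = 1.12e+06 cm/s

1.12e+06


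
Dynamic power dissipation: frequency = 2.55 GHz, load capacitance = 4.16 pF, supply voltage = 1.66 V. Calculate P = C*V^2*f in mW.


Step 1: V^2 = 1.66^2 = 2.7556 V^2
Step 2: P = C*V^2*f = 4.16e-12 F * 2.7556 * 2.55e9 Hz
Step 3: P = 2.92314048e-02 W
Step 4: P = 29.231 mW

29.231


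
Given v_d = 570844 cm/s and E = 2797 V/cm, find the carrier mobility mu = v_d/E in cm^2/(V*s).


Step 1: mu = v_d / E
Step 2: mu = 570844 / 2797
Step 3: mu = 204.09 cm^2/(V*s)

204.09


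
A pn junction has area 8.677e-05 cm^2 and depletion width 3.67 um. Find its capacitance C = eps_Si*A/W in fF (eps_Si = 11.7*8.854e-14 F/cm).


Step 1: eps_Si = 11.7 * 8.854e-14 = 1.035918e-12 F/cm
Step 2: W in cm = 3.67 * 1e-4 = 3.67e-04 cm
Step 3: C = 1.035918e-12 * 8.677e-05 / 3.67e-04 = 2.449226e-13 F
Step 4: C = 244.92 fF

244.92


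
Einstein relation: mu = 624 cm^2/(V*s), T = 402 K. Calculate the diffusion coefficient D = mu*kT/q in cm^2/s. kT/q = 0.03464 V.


Step 1: D = mu * (kT/q)
Step 2: D = 624 * 0.03464
Step 3: D = 21.62 cm^2/s

21.62


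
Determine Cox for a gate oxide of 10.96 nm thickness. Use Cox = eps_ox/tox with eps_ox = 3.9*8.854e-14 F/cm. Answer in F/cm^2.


Step 1: eps_ox = 3.9 * 8.854e-14 = 3.45306e-13 F/cm
Step 2: tox in cm = 10.96 nm * 1e-7 = 1.0960e-06 cm
Step 3: Cox = 3.45306e-13 / 1.0960e-06 = 3.15e-07 F/cm^2

3.15e-07


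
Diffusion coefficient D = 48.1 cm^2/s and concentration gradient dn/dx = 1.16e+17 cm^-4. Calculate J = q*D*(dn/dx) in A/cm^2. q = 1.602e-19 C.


Step 1: J = q * D * (dn/dx)
Step 2: J = 1.602e-19 * 48.1 * 1.16e+17
Step 3: J = 8.94e-01 A/cm^2

8.94e-01


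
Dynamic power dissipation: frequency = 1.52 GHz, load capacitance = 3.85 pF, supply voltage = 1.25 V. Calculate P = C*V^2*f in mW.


Step 1: V^2 = 1.25^2 = 1.5625 V^2
Step 2: P = C*V^2*f = 3.85e-12 F * 1.5625 * 1.52e9 Hz
Step 3: P = 9.14375e-03 W
Step 4: P = 9.144 mW

9.144


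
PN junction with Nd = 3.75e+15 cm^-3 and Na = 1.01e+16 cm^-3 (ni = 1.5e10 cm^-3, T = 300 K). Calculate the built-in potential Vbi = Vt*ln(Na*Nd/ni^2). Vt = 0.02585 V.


Step 1: Compute Na*Nd/ni^2 = 1.01e+16 * 3.75e+15 / (1.5e10)^2 = 1.6833e+11
Step 2: ln(1.6833e+11) = 25.8492
Step 3: Vbi = 0.02585 * 25.8492 = 0.668 V

0.668


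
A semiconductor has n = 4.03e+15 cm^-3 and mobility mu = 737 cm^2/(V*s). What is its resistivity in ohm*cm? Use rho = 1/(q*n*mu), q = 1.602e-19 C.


Step 1: sigma = q * n * mu = 1.602e-19 * 4.03e+15 * 737 = 4.75812e-01 S/cm
Step 2: rho = 1 / sigma = 1 / 4.75812e-01 = 2.102 ohm*cm

2.102


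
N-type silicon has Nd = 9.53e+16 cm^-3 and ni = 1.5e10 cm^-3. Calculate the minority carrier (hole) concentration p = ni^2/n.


Step 1: Since Nd >> ni, n ≈ Nd = 9.53e+16 cm^-3
Step 2: p = ni^2 / n = (1.5e10)^2 / 9.53e+16
Step 3: p = 2.25e20 / 9.53e+16 = 2.36e+03 cm^-3

2.36e+03


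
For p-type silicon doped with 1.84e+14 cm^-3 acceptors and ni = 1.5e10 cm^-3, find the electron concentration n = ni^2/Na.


Step 1: Majority hole concentration p ≈ Na = 1.84e+14 cm^-3
Step 2: n = ni^2 / Na = (1.5e10)^2 / 1.84e+14
Step 3: n = 1.22e+06 cm^-3

1.22e+06


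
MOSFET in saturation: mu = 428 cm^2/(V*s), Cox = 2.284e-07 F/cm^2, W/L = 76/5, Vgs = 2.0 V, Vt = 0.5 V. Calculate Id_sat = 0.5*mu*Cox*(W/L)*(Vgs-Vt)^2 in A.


Step 1: Overdrive voltage Vov = Vgs - Vt = 2.0 - 0.5 = 1.5 V
Step 2: W/L = 76/5 = 15.2
Step 3: Id = 0.5 * 428 * 2.284e-07 * 15.2 * 1.5^2
Step 4: Id = 1.67e-03 A

1.67e-03


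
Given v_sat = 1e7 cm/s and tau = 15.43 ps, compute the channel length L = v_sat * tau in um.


Step 1: tau in seconds = 15.43 ps * 1e-12 = 1.5430e-11 s
Step 2: L = v_sat * tau = 1e7 * 1.5430e-11 = 1.5430e-04 cm
Step 3: L in um = 1.5430e-04 * 1e4 = 1.543 um

1.543


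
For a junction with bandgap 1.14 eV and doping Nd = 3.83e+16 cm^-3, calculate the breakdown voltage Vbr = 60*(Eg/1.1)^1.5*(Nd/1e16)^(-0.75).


Step 1: Eg/1.1 = 1.14/1.1 = 1.036364
Step 2: (Eg/1.1)^1.5 = 1.036364^1.5 = 1.055039
Step 3: (Nd/1e16)^(-0.75) = (3.83)^(-0.75) = 0.365259
Step 4: Vbr = 60 * 1.055039 * 0.365259 = 23.1 V

23.1


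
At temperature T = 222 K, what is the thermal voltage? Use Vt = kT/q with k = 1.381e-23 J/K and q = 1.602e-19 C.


Step 1: kT = 1.381e-23 * 222 = 3.06582e-21 J
Step 2: Vt = kT/q = 3.06582e-21 / 1.602e-19
Step 3: Vt = 0.01914 V

0.01914


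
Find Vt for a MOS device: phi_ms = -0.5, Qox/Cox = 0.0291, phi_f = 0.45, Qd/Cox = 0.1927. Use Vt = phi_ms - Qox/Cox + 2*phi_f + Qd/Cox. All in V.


Step 1: Vt = phi_ms - Qox/Cox + 2*phi_f + Qd/Cox
Step 2: Vt = -0.5 - 0.0291 + 2*0.45 + 0.1927
Step 3: Vt = -0.5 - 0.0291 + 0.9 + 0.1927
Step 4: Vt = 0.5636 V

0.5636


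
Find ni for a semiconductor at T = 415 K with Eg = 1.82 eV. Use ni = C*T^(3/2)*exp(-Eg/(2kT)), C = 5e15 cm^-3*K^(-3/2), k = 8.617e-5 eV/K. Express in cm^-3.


Step 1: Compute kT = 8.617e-5 * 415 = 0.03576055 eV
Step 2: Exponent = -Eg/(2kT) = -1.82/(2*0.03576055) = -25.44704
Step 3: T^(3/2) = 415^1.5 = 8454.19
Step 4: ni = 5e15 * 8454.19 * exp(-25.44704) = 3.75e+08 cm^-3

3.75e+08


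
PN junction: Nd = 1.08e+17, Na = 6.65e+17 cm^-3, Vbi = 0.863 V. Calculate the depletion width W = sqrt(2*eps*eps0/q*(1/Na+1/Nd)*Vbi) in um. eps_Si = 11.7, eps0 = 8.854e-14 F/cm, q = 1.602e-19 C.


Step 1: 1/Na + 1/Nd = 1/6.65e+17 + 1/1.08e+17 = 1.07630e-17
Step 2: 2*eps*eps0/q = 2*11.7*8.854e-14/1.602e-19 = 1.293281e+07
Step 3: W^2 = 1.293281e+07 * 1.07630e-17 * 0.863 = 1.20126e-10
Step 4: W = sqrt(1.20126e-10) = 1.096e-05 cm = 0.1096 um

0.1096


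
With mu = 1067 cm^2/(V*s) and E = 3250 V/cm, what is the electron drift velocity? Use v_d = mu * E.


Step 1: v_d = mu * E
Step 2: v_d = 1067 * 3250 = 3467750
Step 3: v_d = 3.47e+06 cm/s

3.47e+06


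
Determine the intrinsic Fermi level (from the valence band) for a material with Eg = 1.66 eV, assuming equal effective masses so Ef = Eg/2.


Step 1: For an intrinsic semiconductor, the Fermi level sits at midgap.
Step 2: Ef = Eg / 2 = 1.66 / 2 = 0.83 eV

0.83


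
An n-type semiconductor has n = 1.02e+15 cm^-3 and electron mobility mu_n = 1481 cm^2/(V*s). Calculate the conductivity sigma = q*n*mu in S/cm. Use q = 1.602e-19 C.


Step 1: sigma = q * n * mu
Step 2: sigma = 1.602e-19 * 1.02e+15 * 1481
Step 3: sigma = 2.420e-01 S/cm

2.420e-01


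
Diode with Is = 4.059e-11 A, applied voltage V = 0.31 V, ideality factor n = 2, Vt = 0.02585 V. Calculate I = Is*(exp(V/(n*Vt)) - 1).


Step 1: V/(n*Vt) = 0.31/(2*0.02585) = 5.9961
Step 2: exp(5.9961) = 4.0186e+02
Step 3: I = 4.059e-11 * (4.0186e+02 - 1) = 1.63e-08 A

1.63e-08


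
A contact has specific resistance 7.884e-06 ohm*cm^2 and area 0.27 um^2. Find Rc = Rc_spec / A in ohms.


Step 1: Convert area to cm^2: 0.27 um^2 = 2.7000e-09 cm^2
Step 2: Rc = Rc_spec / A = 7.884e-06 / 2.7000e-09
Step 3: Rc = 2.92e+03 ohms

2.92e+03


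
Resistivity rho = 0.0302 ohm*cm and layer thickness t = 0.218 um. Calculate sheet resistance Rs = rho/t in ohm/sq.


Step 1: Convert thickness to cm: t = 0.218 um = 2.1800e-05 cm
Step 2: Rs = rho / t = 0.0302 / 2.1800e-05
Step 3: Rs = 1385.3 ohm/sq

1385.3


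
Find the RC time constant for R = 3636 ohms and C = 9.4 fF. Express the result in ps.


Step 1: tau = R * C
Step 2: tau = 3636 * 9.4 fF = 3636 * 9.4e-15 F
Step 3: tau = 3.41784e-11 s = 34.1784 ps

34.1784


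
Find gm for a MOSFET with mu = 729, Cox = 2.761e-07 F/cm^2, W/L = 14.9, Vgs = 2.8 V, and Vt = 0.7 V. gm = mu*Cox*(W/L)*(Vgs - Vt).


Step 1: Vov = Vgs - Vt = 2.8 - 0.7 = 2.1 V
Step 2: gm = mu * Cox * (W/L) * Vov
Step 3: gm = 729 * 2.761e-07 * 14.9 * 2.1 = 6.30e-03 S

6.30e-03


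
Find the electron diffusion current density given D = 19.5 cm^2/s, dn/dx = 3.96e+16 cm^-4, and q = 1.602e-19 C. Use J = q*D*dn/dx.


Step 1: J = q * D * (dn/dx)
Step 2: J = 1.602e-19 * 19.5 * 3.96e+16
Step 3: J = 1.24e-01 A/cm^2

1.24e-01


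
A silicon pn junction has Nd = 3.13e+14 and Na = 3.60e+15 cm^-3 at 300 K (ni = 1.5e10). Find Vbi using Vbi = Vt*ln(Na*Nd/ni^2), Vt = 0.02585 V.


Step 1: Compute Na*Nd/ni^2 = 3.60e+15 * 3.13e+14 / (1.5e10)^2 = 5.0080e+09
Step 2: ln(5.0080e+09) = 22.3343
Step 3: Vbi = 0.02585 * 22.3343 = 0.577 V

0.577


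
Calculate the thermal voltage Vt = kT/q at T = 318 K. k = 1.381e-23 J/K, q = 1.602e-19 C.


Step 1: kT = 1.381e-23 * 318 = 4.39158e-21 J
Step 2: Vt = kT/q = 4.39158e-21 / 1.602e-19
Step 3: Vt = 0.02741 V

0.02741


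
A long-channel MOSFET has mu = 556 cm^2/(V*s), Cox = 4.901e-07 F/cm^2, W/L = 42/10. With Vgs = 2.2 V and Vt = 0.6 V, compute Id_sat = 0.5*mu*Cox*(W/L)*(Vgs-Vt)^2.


Step 1: Overdrive voltage Vov = Vgs - Vt = 2.2 - 0.6 = 1.6 V
Step 2: W/L = 42/10 = 4.2
Step 3: Id = 0.5 * 556 * 4.901e-07 * 4.2 * 1.6^2
Step 4: Id = 1.46e-03 A

1.46e-03


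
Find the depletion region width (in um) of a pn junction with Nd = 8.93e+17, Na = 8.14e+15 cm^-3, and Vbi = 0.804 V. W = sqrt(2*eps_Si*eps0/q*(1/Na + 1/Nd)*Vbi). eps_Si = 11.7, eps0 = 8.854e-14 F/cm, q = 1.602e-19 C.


Step 1: 1/Na + 1/Nd = 1/8.14e+15 + 1/8.93e+17 = 1.23970e-16
Step 2: 2*eps*eps0/q = 2*11.7*8.854e-14/1.602e-19 = 1.293281e+07
Step 3: W^2 = 1.293281e+07 * 1.23970e-16 * 0.804 = 1.28904e-09
Step 4: W = sqrt(1.28904e-09) = 3.590e-05 cm = 0.359 um

0.359


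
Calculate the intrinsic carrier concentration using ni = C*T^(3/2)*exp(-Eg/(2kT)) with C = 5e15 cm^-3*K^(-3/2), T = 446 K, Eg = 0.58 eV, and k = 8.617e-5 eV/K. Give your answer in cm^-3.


Step 1: Compute kT = 8.617e-5 * 446 = 0.03843182 eV
Step 2: Exponent = -Eg/(2kT) = -0.58/(2*0.03843182) = -7.54583
Step 3: T^(3/2) = 446^1.5 = 9418.95
Step 4: ni = 5e15 * 9418.95 * exp(-7.54583) = 2.49e+16 cm^-3

2.49e+16


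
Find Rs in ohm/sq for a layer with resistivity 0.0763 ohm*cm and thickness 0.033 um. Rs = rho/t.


Step 1: Convert thickness to cm: t = 0.033 um = 3.3000e-06 cm
Step 2: Rs = rho / t = 0.0763 / 3.3000e-06
Step 3: Rs = 23121.2 ohm/sq

23121.2


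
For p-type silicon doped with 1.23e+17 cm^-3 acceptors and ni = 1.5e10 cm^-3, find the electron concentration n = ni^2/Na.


Step 1: Majority hole concentration p ≈ Na = 1.23e+17 cm^-3
Step 2: n = ni^2 / Na = (1.5e10)^2 / 1.23e+17
Step 3: n = 1.83e+03 cm^-3

1.83e+03


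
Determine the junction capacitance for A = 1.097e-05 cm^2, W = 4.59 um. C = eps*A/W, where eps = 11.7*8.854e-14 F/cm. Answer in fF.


Step 1: eps_Si = 11.7 * 8.854e-14 = 1.035918e-12 F/cm
Step 2: W in cm = 4.59 * 1e-4 = 4.59e-04 cm
Step 3: C = 1.035918e-12 * 1.097e-05 / 4.59e-04 = 2.475821e-14 F
Step 4: C = 24.76 fF

24.76


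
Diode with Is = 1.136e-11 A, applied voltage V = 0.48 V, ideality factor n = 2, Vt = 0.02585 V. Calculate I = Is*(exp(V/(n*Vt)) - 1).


Step 1: V/(n*Vt) = 0.48/(2*0.02585) = 9.2843
Step 2: exp(9.2843) = 1.0768e+04
Step 3: I = 1.136e-11 * (1.0768e+04 - 1) = 1.22e-07 A

1.22e-07


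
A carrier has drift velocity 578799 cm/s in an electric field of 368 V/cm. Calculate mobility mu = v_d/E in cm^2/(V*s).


Step 1: mu = v_d / E
Step 2: mu = 578799 / 368
Step 3: mu = 1572.82 cm^2/(V*s)

1572.82


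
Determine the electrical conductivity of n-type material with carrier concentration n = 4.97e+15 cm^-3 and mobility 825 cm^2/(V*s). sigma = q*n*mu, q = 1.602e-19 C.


Step 1: sigma = q * n * mu
Step 2: sigma = 1.602e-19 * 4.97e+15 * 825
Step 3: sigma = 6.569e-01 S/cm

6.569e-01


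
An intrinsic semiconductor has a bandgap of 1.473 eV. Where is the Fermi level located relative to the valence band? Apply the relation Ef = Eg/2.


Step 1: For an intrinsic semiconductor, the Fermi level sits at midgap.
Step 2: Ef = Eg / 2 = 1.473 / 2 = 0.7365 eV

0.7365


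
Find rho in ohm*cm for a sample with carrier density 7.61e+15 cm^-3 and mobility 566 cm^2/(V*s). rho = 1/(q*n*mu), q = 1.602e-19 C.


Step 1: sigma = q * n * mu = 1.602e-19 * 7.61e+15 * 566 = 6.90023e-01 S/cm
Step 2: rho = 1 / sigma = 1 / 6.90023e-01 = 1.449 ohm*cm

1.449


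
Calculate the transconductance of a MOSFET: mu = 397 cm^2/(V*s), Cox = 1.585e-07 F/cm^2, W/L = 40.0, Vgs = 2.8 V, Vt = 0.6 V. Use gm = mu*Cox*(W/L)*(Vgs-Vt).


Step 1: Vov = Vgs - Vt = 2.8 - 0.6 = 2.2 V
Step 2: gm = mu * Cox * (W/L) * Vov
Step 3: gm = 397 * 1.585e-07 * 40.0 * 2.2 = 5.54e-03 S

5.54e-03


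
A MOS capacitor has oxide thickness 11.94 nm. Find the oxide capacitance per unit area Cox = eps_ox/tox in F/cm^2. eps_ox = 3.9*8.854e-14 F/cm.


Step 1: eps_ox = 3.9 * 8.854e-14 = 3.45306e-13 F/cm
Step 2: tox in cm = 11.94 nm * 1e-7 = 1.1940e-06 cm
Step 3: Cox = 3.45306e-13 / 1.1940e-06 = 2.89e-07 F/cm^2

2.89e-07


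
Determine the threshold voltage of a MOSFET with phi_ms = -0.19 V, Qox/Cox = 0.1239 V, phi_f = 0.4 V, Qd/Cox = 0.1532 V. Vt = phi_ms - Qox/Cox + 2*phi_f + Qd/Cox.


Step 1: Vt = phi_ms - Qox/Cox + 2*phi_f + Qd/Cox
Step 2: Vt = -0.19 - 0.1239 + 2*0.4 + 0.1532
Step 3: Vt = -0.19 - 0.1239 + 0.8 + 0.1532
Step 4: Vt = 0.6393 V

0.6393


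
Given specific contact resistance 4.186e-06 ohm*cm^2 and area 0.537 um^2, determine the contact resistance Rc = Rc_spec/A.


Step 1: Convert area to cm^2: 0.537 um^2 = 5.3700e-09 cm^2
Step 2: Rc = Rc_spec / A = 4.186e-06 / 5.3700e-09
Step 3: Rc = 7.80e+02 ohms

7.80e+02


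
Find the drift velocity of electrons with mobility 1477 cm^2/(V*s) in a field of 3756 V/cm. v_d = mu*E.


Step 1: v_d = mu * E
Step 2: v_d = 1477 * 3756 = 5547612
Step 3: v_d = 5.55e+06 cm/s

5.55e+06


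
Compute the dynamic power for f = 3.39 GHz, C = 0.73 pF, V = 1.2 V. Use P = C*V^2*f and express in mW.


Step 1: V^2 = 1.2^2 = 1.44 V^2
Step 2: P = C*V^2*f = 0.73e-12 F * 1.44 * 3.39e9 Hz
Step 3: P = 3.563568e-03 W
Step 4: P = 3.564 mW

3.564


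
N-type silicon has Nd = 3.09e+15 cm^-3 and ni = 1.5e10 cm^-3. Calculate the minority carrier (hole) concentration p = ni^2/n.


Step 1: Since Nd >> ni, n ≈ Nd = 3.09e+15 cm^-3
Step 2: p = ni^2 / n = (1.5e10)^2 / 3.09e+15
Step 3: p = 2.25e20 / 3.09e+15 = 7.28e+04 cm^-3

7.28e+04


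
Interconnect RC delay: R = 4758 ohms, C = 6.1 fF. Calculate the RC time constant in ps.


Step 1: tau = R * C
Step 2: tau = 4758 * 6.1 fF = 4758 * 6.1e-15 F
Step 3: tau = 2.90238e-11 s = 29.0238 ps

29.0238


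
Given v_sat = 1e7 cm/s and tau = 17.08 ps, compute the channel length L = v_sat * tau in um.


Step 1: tau in seconds = 17.08 ps * 1e-12 = 1.7080e-11 s
Step 2: L = v_sat * tau = 1e7 * 1.7080e-11 = 1.7080e-04 cm
Step 3: L in um = 1.7080e-04 * 1e4 = 1.708 um

1.708


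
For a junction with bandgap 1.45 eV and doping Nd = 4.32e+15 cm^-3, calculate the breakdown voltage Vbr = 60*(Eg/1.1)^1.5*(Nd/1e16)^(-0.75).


Step 1: Eg/1.1 = 1.45/1.1 = 1.318182
Step 2: (Eg/1.1)^1.5 = 1.318182^1.5 = 1.513433
Step 3: (Nd/1e16)^(-0.75) = (0.432)^(-0.75) = 1.876667
Step 4: Vbr = 60 * 1.513433 * 1.876667 = 170.4 V

170.4


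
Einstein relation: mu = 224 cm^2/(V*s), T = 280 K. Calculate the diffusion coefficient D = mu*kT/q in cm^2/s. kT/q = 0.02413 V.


Step 1: D = mu * (kT/q)
Step 2: D = 224 * 0.02413
Step 3: D = 5.41 cm^2/s

5.41


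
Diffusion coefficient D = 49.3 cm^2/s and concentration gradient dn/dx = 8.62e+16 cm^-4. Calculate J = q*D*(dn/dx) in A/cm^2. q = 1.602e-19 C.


Step 1: J = q * D * (dn/dx)
Step 2: J = 1.602e-19 * 49.3 * 8.62e+16
Step 3: J = 6.81e-01 A/cm^2

6.81e-01


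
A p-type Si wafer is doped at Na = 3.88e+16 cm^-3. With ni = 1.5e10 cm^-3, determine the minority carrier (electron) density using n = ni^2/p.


Step 1: Majority hole concentration p ≈ Na = 3.88e+16 cm^-3
Step 2: n = ni^2 / Na = (1.5e10)^2 / 3.88e+16
Step 3: n = 5.80e+03 cm^-3

5.80e+03


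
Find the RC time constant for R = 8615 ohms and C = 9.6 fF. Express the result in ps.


Step 1: tau = R * C
Step 2: tau = 8615 * 9.6 fF = 8615 * 9.6e-15 F
Step 3: tau = 8.2704e-11 s = 82.704 ps

82.704


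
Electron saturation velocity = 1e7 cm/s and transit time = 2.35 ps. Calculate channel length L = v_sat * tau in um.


Step 1: tau in seconds = 2.35 ps * 1e-12 = 2.3500e-12 s
Step 2: L = v_sat * tau = 1e7 * 2.3500e-12 = 2.3500e-05 cm
Step 3: L in um = 2.3500e-05 * 1e4 = 0.235 um

0.235


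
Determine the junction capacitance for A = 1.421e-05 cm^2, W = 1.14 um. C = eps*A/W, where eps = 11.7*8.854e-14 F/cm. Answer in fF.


Step 1: eps_Si = 11.7 * 8.854e-14 = 1.035918e-12 F/cm
Step 2: W in cm = 1.14 * 1e-4 = 1.14e-04 cm
Step 3: C = 1.035918e-12 * 1.421e-05 / 1.14e-04 = 1.291263e-13 F
Step 4: C = 129.13 fF

129.13


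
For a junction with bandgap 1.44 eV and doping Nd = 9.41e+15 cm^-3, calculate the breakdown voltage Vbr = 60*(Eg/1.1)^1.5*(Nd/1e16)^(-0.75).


Step 1: Eg/1.1 = 1.44/1.1 = 1.309091
Step 2: (Eg/1.1)^1.5 = 1.309091^1.5 = 1.497803
Step 3: (Nd/1e16)^(-0.75) = (0.941)^(-0.75) = 1.046665
Step 4: Vbr = 60 * 1.497803 * 1.046665 = 94.1 V

94.1


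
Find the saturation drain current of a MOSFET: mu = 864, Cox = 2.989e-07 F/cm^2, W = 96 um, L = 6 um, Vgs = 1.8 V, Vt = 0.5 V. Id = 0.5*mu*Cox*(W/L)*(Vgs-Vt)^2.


Step 1: Overdrive voltage Vov = Vgs - Vt = 1.8 - 0.5 = 1.3 V
Step 2: W/L = 96/6 = 16
Step 3: Id = 0.5 * 864 * 2.989e-07 * 16 * 1.3^2
Step 4: Id = 3.49e-03 A

3.49e-03


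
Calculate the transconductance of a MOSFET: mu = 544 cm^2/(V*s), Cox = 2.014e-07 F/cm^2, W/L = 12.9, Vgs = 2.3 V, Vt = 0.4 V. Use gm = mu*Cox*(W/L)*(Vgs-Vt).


Step 1: Vov = Vgs - Vt = 2.3 - 0.4 = 1.9 V
Step 2: gm = mu * Cox * (W/L) * Vov
Step 3: gm = 544 * 2.014e-07 * 12.9 * 1.9 = 2.69e-03 S

2.69e-03


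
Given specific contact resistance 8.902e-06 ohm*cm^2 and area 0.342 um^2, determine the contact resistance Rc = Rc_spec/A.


Step 1: Convert area to cm^2: 0.342 um^2 = 3.4200e-09 cm^2
Step 2: Rc = Rc_spec / A = 8.902e-06 / 3.4200e-09
Step 3: Rc = 2.60e+03 ohms

2.60e+03


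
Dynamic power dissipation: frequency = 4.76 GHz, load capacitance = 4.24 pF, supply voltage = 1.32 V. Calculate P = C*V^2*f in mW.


Step 1: V^2 = 1.32^2 = 1.7424 V^2
Step 2: P = C*V^2*f = 4.24e-12 F * 1.7424 * 4.76e9 Hz
Step 3: P = 3.516581376e-02 W
Step 4: P = 35.166 mW

35.166


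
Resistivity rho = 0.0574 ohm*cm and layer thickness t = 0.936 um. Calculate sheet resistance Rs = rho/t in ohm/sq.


Step 1: Convert thickness to cm: t = 0.936 um = 9.3600e-05 cm
Step 2: Rs = rho / t = 0.0574 / 9.3600e-05
Step 3: Rs = 613.2 ohm/sq

613.2


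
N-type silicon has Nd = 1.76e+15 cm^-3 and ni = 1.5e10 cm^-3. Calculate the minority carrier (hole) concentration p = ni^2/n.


Step 1: Since Nd >> ni, n ≈ Nd = 1.76e+15 cm^-3
Step 2: p = ni^2 / n = (1.5e10)^2 / 1.76e+15
Step 3: p = 2.25e20 / 1.76e+15 = 1.28e+05 cm^-3

1.28e+05


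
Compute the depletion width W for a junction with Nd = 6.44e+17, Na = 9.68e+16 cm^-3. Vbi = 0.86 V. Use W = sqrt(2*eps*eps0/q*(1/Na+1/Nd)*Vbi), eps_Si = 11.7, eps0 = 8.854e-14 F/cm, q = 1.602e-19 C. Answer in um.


Step 1: 1/Na + 1/Nd = 1/9.68e+16 + 1/6.44e+17 = 1.18834e-17
Step 2: 2*eps*eps0/q = 2*11.7*8.854e-14/1.602e-19 = 1.293281e+07
Step 3: W^2 = 1.293281e+07 * 1.18834e-17 * 0.86 = 1.32170e-10
Step 4: W = sqrt(1.32170e-10) = 1.150e-05 cm = 0.115 um

0.115


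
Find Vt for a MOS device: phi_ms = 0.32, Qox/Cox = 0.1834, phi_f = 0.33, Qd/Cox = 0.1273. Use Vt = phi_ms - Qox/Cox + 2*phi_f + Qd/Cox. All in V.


Step 1: Vt = phi_ms - Qox/Cox + 2*phi_f + Qd/Cox
Step 2: Vt = 0.32 - 0.1834 + 2*0.33 + 0.1273
Step 3: Vt = 0.32 - 0.1834 + 0.66 + 0.1273
Step 4: Vt = 0.9239 V

0.9239


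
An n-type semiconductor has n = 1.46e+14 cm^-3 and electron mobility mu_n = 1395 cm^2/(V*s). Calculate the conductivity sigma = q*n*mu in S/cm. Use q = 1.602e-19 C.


Step 1: sigma = q * n * mu
Step 2: sigma = 1.602e-19 * 1.46e+14 * 1395
Step 3: sigma = 3.263e-02 S/cm

3.263e-02


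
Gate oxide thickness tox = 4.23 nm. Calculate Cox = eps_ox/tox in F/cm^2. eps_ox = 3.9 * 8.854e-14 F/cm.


Step 1: eps_ox = 3.9 * 8.854e-14 = 3.45306e-13 F/cm
Step 2: tox in cm = 4.23 nm * 1e-7 = 4.2300e-07 cm
Step 3: Cox = 3.45306e-13 / 4.2300e-07 = 8.16e-07 F/cm^2

8.16e-07


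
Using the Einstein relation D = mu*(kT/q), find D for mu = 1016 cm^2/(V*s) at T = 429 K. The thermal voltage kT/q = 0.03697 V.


Step 1: D = mu * (kT/q)
Step 2: D = 1016 * 0.03697
Step 3: D = 37.56 cm^2/s

37.56


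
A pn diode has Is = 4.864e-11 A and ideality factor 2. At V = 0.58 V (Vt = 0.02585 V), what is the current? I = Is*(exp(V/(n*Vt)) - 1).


Step 1: V/(n*Vt) = 0.58/(2*0.02585) = 11.2186
Step 2: exp(11.2186) = 7.4503e+04
Step 3: I = 4.864e-11 * (7.4503e+04 - 1) = 3.62e-06 A

3.62e-06


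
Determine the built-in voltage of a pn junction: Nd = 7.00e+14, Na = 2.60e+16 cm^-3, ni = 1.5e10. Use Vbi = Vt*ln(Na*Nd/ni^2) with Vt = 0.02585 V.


Step 1: Compute Na*Nd/ni^2 = 2.60e+16 * 7.00e+14 / (1.5e10)^2 = 8.0889e+10
Step 2: ln(8.0889e+10) = 25.1163
Step 3: Vbi = 0.02585 * 25.1163 = 0.649 V

0.649


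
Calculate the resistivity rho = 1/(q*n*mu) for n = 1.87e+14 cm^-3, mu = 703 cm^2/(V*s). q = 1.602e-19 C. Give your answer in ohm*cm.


Step 1: sigma = q * n * mu = 1.602e-19 * 1.87e+14 * 703 = 2.10601e-02 S/cm
Step 2: rho = 1 / sigma = 1 / 2.10601e-02 = 47.48 ohm*cm

47.48


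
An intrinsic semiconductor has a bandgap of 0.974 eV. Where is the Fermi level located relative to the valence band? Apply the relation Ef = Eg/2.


Step 1: For an intrinsic semiconductor, the Fermi level sits at midgap.
Step 2: Ef = Eg / 2 = 0.974 / 2 = 0.487 eV

0.487


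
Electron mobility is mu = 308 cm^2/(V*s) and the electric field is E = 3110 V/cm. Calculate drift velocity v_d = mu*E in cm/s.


Step 1: v_d = mu * E
Step 2: v_d = 308 * 3110 = 957880
Step 3: v_d = 9.58e+05 cm/s

9.58e+05


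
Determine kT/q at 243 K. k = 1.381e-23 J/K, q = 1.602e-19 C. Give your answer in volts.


Step 1: kT = 1.381e-23 * 243 = 3.35583e-21 J
Step 2: Vt = kT/q = 3.35583e-21 / 1.602e-19
Step 3: Vt = 0.02095 V

0.02095


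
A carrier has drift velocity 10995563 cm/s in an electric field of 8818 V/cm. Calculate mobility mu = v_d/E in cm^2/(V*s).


Step 1: mu = v_d / E
Step 2: mu = 10995563 / 8818
Step 3: mu = 1246.95 cm^2/(V*s)

1246.95


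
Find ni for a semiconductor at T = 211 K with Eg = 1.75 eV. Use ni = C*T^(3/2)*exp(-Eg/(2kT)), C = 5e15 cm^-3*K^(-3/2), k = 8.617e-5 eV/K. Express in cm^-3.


Step 1: Compute kT = 8.617e-5 * 211 = 0.01818187 eV
Step 2: Exponent = -Eg/(2kT) = -1.75/(2*0.01818187) = -48.12486
Step 3: T^(3/2) = 211^1.5 = 3064.95
Step 4: ni = 5e15 * 3064.95 * exp(-48.12486) = 1.93e-02 cm^-3

1.93e-02


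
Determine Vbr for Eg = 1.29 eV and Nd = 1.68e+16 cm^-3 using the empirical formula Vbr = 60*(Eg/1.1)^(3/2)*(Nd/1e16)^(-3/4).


Step 1: Eg/1.1 = 1.29/1.1 = 1.172727
Step 2: (Eg/1.1)^1.5 = 1.172727^1.5 = 1.269976
Step 3: (Nd/1e16)^(-0.75) = (1.68)^(-0.75) = 0.677670
Step 4: Vbr = 60 * 1.269976 * 0.677670 = 51.6 V

51.6


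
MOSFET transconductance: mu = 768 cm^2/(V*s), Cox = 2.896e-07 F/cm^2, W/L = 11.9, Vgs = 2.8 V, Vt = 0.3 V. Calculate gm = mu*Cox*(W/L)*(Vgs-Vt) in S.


Step 1: Vov = Vgs - Vt = 2.8 - 0.3 = 2.5 V
Step 2: gm = mu * Cox * (W/L) * Vov
Step 3: gm = 768 * 2.896e-07 * 11.9 * 2.5 = 6.62e-03 S

6.62e-03


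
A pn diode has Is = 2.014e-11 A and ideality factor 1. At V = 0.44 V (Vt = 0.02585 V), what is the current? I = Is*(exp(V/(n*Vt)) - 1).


Step 1: V/(n*Vt) = 0.44/(1*0.02585) = 17.0213
Step 2: exp(17.0213) = 2.4675e+07
Step 3: I = 2.014e-11 * (2.4675e+07 - 1) = 4.97e-04 A

4.97e-04


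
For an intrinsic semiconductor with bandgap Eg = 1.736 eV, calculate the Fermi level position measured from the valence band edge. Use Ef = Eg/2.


Step 1: For an intrinsic semiconductor, the Fermi level sits at midgap.
Step 2: Ef = Eg / 2 = 1.736 / 2 = 0.868 eV

0.868


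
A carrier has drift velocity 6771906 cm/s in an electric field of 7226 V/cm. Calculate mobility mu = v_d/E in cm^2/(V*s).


Step 1: mu = v_d / E
Step 2: mu = 6771906 / 7226
Step 3: mu = 937.16 cm^2/(V*s)

937.16


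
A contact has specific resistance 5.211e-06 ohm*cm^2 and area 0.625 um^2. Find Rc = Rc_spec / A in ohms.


Step 1: Convert area to cm^2: 0.625 um^2 = 6.2500e-09 cm^2
Step 2: Rc = Rc_spec / A = 5.211e-06 / 6.2500e-09
Step 3: Rc = 8.34e+02 ohms

8.34e+02


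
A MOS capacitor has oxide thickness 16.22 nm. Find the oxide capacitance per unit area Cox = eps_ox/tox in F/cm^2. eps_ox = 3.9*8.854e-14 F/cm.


Step 1: eps_ox = 3.9 * 8.854e-14 = 3.45306e-13 F/cm
Step 2: tox in cm = 16.22 nm * 1e-7 = 1.6220e-06 cm
Step 3: Cox = 3.45306e-13 / 1.6220e-06 = 2.13e-07 F/cm^2

2.13e-07


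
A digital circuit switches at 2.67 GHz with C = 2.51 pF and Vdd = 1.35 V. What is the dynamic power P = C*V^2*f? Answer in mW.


Step 1: V^2 = 1.35^2 = 1.8225 V^2
Step 2: P = C*V^2*f = 2.51e-12 F * 1.8225 * 2.67e9 Hz
Step 3: P = 1.221384825e-02 W
Step 4: P = 12.214 mW

12.214


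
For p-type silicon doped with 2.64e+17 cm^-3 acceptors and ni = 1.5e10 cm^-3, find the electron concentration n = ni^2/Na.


Step 1: Majority hole concentration p ≈ Na = 2.64e+17 cm^-3
Step 2: n = ni^2 / Na = (1.5e10)^2 / 2.64e+17
Step 3: n = 8.52e+02 cm^-3

8.52e+02


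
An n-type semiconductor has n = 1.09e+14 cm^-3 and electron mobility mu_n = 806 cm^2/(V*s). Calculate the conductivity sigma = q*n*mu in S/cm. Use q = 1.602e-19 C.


Step 1: sigma = q * n * mu
Step 2: sigma = 1.602e-19 * 1.09e+14 * 806
Step 3: sigma = 1.407e-02 S/cm

1.407e-02


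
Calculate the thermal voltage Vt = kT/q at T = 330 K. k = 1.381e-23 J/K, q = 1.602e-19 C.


Step 1: kT = 1.381e-23 * 330 = 4.5573e-21 J
Step 2: Vt = kT/q = 4.5573e-21 / 1.602e-19
Step 3: Vt = 0.02845 V

0.02845


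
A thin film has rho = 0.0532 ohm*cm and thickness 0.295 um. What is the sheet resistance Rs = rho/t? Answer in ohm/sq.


Step 1: Convert thickness to cm: t = 0.295 um = 2.9500e-05 cm
Step 2: Rs = rho / t = 0.0532 / 2.9500e-05
Step 3: Rs = 1803.4 ohm/sq

1803.4


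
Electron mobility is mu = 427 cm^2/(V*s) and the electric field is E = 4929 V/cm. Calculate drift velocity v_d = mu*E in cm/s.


Step 1: v_d = mu * E
Step 2: v_d = 427 * 4929 = 2104683
Step 3: v_d = 2.10e+06 cm/s

2.10e+06


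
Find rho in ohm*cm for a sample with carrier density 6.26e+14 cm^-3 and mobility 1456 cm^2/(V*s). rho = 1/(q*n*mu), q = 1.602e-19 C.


Step 1: sigma = q * n * mu = 1.602e-19 * 6.26e+14 * 1456 = 1.46015e-01 S/cm
Step 2: rho = 1 / sigma = 1 / 1.46015e-01 = 6.849 ohm*cm

6.849


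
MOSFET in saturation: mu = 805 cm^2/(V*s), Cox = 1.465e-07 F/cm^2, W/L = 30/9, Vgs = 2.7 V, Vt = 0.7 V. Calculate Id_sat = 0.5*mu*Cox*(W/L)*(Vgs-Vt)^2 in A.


Step 1: Overdrive voltage Vov = Vgs - Vt = 2.7 - 0.7 = 2.0 V
Step 2: W/L = 30/9 = 3.33333
Step 3: Id = 0.5 * 805 * 1.465e-07 * 3.33333 * 2.0^2
Step 4: Id = 7.86e-04 A

7.86e-04
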